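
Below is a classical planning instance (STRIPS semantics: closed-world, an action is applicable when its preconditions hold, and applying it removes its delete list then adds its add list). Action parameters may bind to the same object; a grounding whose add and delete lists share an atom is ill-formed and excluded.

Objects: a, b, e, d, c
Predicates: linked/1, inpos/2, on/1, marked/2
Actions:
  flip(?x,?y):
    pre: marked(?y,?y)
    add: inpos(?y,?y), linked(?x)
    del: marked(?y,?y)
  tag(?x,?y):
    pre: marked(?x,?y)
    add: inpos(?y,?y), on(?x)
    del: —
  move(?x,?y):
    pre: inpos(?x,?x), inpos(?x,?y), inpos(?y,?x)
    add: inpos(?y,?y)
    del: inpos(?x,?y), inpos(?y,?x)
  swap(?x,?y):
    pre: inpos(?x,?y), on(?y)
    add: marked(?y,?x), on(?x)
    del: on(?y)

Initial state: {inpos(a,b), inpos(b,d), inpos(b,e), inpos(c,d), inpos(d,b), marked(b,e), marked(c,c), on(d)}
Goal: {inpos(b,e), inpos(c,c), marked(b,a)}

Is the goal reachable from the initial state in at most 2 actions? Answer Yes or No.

No

1. flip(a,c)  →  {inpos(a,b), inpos(b,d), inpos(b,e), inpos(c,c), inpos(c,d), inpos(d,b), linked(a), marked(b,e), on(d)}
2. tag(b,e)  →  {inpos(a,b), inpos(b,d), inpos(b,e), inpos(c,c), inpos(c,d), inpos(d,b), inpos(e,e), linked(a), marked(b,e), on(b), on(d)}
3. swap(a,b)  →  {inpos(a,b), inpos(b,d), inpos(b,e), inpos(c,c), inpos(c,d), inpos(d,b), inpos(e,e), linked(a), marked(b,a), marked(b,e), on(a), on(d)}
optimal plan length = 3; 3 > 2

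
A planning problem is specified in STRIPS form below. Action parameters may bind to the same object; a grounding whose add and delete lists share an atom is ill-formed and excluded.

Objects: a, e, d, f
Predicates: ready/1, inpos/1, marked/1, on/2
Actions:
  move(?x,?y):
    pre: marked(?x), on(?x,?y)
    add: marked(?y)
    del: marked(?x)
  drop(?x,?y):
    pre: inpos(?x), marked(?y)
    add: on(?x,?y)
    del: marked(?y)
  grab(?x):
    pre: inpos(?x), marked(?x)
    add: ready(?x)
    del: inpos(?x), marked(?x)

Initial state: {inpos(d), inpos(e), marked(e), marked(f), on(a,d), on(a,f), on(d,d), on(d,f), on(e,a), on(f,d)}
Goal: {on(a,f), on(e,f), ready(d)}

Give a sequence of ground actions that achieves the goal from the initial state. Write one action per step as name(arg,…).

1. move(e,a)  →  {inpos(d), inpos(e), marked(a), marked(f), on(a,d), on(a,f), on(d,d), on(d,f), on(e,a), on(f,d)}
2. move(a,d)  →  {inpos(d), inpos(e), marked(d), marked(f), on(a,d), on(a,f), on(d,d), on(d,f), on(e,a), on(f,d)}
3. drop(e,f)  →  {inpos(d), inpos(e), marked(d), on(a,d), on(a,f), on(d,d), on(d,f), on(e,a), on(e,f), on(f,d)}
4. grab(d)  →  {inpos(e), on(a,d), on(a,f), on(d,d), on(d,f), on(e,a), on(e,f), on(f,d), ready(d)}

move(e,a); move(a,d); drop(e,f); grab(d)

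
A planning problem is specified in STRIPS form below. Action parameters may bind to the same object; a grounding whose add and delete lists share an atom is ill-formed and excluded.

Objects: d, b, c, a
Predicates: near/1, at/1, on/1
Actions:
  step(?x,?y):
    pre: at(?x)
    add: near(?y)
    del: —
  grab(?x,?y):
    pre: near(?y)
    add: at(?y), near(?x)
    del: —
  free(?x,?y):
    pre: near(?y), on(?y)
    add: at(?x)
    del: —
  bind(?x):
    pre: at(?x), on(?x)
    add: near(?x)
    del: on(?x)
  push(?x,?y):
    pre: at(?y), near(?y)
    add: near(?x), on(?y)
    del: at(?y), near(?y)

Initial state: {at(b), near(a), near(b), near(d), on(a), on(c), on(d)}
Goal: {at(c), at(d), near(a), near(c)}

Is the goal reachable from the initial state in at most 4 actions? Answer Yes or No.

1. grab(c,d)  →  {at(b), at(d), near(a), near(b), near(c), near(d), on(a), on(c), on(d)}
2. grab(d,c)  →  {at(b), at(c), at(d), near(a), near(b), near(c), near(d), on(a), on(c), on(d)}
optimal plan length = 2; 2 ≤ 4

Yes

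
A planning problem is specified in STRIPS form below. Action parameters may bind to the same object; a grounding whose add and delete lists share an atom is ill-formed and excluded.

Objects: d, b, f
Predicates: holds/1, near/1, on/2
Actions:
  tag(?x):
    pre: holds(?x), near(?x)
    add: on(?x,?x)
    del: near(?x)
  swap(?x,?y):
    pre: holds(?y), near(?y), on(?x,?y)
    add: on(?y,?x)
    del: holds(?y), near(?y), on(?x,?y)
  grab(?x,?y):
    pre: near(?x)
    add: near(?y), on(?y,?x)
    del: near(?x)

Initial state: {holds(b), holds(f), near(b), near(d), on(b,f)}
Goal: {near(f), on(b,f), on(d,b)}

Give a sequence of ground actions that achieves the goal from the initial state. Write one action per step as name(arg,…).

1. grab(d,f)  →  {holds(b), holds(f), near(b), near(f), on(b,f), on(f,d)}
2. grab(b,d)  →  {holds(b), holds(f), near(d), near(f), on(b,f), on(d,b), on(f,d)}

grab(d,f); grab(b,d)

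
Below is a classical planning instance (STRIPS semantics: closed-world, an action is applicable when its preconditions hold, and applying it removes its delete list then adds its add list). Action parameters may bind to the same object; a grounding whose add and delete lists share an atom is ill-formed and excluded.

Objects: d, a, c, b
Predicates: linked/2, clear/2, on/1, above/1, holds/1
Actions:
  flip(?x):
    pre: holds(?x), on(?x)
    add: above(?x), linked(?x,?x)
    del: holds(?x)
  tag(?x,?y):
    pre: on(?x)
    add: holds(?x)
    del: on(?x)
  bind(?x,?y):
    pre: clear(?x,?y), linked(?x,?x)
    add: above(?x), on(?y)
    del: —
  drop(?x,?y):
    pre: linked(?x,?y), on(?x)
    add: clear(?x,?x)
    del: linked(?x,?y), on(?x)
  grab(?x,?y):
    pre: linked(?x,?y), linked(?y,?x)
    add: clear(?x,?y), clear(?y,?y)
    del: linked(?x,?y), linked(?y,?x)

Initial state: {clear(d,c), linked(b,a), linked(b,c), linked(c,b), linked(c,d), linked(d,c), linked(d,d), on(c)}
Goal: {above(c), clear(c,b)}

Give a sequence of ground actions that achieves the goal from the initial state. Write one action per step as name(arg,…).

tag(c,d); bind(d,c); flip(c); grab(c,b)

1. tag(c,d)  →  {clear(d,c), holds(c), linked(b,a), linked(b,c), linked(c,b), linked(c,d), linked(d,c), linked(d,d)}
2. bind(d,c)  →  {above(d), clear(d,c), holds(c), linked(b,a), linked(b,c), linked(c,b), linked(c,d), linked(d,c), linked(d,d), on(c)}
3. flip(c)  →  {above(c), above(d), clear(d,c), linked(b,a), linked(b,c), linked(c,b), linked(c,c), linked(c,d), linked(d,c), linked(d,d), on(c)}
4. grab(c,b)  →  {above(c), above(d), clear(b,b), clear(c,b), clear(d,c), linked(b,a), linked(c,c), linked(c,d), linked(d,c), linked(d,d), on(c)}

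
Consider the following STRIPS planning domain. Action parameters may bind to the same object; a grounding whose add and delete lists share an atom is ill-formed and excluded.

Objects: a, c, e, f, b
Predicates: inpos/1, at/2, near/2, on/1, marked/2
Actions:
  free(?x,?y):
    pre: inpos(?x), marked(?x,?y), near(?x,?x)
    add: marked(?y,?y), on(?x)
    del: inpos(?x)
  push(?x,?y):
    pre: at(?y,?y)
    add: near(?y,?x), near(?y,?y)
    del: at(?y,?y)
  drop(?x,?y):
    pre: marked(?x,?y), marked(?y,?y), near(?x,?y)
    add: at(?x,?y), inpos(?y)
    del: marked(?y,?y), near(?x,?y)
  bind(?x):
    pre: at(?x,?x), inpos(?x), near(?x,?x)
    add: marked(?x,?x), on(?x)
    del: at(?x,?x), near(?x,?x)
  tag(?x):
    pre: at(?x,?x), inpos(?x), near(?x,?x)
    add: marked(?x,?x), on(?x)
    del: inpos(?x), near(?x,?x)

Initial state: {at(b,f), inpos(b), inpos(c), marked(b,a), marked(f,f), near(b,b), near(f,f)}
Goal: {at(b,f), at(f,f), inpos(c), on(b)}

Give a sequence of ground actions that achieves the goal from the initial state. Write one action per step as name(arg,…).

1. free(b,a)  →  {at(b,f), inpos(c), marked(a,a), marked(b,a), marked(f,f), near(b,b), near(f,f), on(b)}
2. drop(f,f)  →  {at(b,f), at(f,f), inpos(c), inpos(f), marked(a,a), marked(b,a), near(b,b), on(b)}

free(b,a); drop(f,f)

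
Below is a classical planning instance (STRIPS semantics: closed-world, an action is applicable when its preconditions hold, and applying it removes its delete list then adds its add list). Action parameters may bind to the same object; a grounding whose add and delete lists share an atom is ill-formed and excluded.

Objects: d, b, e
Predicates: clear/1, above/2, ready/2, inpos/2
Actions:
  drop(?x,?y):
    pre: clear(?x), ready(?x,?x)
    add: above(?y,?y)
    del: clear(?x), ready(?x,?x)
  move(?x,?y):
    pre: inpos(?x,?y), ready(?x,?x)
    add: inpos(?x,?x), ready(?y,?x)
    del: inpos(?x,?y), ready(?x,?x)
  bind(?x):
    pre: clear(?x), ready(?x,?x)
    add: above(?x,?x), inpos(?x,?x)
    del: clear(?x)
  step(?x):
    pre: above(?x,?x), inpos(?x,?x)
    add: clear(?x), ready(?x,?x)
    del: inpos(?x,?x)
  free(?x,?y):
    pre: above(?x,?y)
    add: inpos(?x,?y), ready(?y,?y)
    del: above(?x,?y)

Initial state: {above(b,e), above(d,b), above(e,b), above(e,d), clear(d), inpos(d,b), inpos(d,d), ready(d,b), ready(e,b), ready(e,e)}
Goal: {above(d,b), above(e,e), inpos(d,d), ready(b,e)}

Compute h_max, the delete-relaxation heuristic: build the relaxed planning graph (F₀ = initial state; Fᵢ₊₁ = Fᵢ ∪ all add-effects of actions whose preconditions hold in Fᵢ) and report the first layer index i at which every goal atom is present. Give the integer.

2

F0 = init (10 atoms)
F1 = F0 ∪ {inpos(b,e), inpos(e,b), inpos(e,d), ready(b,b), ready(d,d)}  (15 atoms)
F2 = F1 ∪ {above(b,b), above(d,d), above(e,e), inpos(b,b), inpos(e,e), ready(b,d), ready(b,e), ready(d,e)}  (23 atoms)
goal ⊆ F2  ⇒  h_max = 2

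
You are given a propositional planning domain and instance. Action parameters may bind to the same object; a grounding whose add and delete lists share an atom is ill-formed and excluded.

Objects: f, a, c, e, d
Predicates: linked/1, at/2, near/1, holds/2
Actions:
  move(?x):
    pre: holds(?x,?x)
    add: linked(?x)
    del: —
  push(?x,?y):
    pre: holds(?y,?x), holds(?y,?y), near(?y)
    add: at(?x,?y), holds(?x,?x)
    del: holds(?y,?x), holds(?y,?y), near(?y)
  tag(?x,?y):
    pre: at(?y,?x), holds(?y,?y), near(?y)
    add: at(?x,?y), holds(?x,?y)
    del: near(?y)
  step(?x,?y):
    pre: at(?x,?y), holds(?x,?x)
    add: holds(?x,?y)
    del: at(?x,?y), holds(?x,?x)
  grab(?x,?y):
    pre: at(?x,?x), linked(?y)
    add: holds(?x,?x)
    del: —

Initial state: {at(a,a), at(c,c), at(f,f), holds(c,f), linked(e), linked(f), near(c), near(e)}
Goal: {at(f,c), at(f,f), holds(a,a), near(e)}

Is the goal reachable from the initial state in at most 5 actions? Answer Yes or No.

Yes

1. grab(a,f)  →  {at(a,a), at(c,c), at(f,f), holds(a,a), holds(c,f), linked(e), linked(f), near(c), near(e)}
2. grab(c,f)  →  {at(a,a), at(c,c), at(f,f), holds(a,a), holds(c,c), holds(c,f), linked(e), linked(f), near(c), near(e)}
3. push(f,c)  →  {at(a,a), at(c,c), at(f,c), at(f,f), holds(a,a), holds(f,f), linked(e), linked(f), near(e)}
optimal plan length = 3; 3 ≤ 5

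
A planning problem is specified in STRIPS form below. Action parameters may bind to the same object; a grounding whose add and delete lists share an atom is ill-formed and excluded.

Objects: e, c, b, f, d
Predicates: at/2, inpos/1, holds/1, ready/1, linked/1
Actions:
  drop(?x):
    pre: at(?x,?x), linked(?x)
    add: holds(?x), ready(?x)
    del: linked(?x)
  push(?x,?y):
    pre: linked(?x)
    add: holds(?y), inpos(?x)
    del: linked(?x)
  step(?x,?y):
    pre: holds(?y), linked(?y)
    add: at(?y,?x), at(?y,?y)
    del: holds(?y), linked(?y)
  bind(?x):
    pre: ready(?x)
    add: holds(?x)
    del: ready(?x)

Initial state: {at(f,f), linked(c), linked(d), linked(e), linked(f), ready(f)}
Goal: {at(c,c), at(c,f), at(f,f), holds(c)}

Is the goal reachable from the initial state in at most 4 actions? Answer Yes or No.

Yes

1. push(e,c)  →  {at(f,f), holds(c), inpos(e), linked(c), linked(d), linked(f), ready(f)}
2. step(f,c)  →  {at(c,c), at(c,f), at(f,f), inpos(e), linked(d), linked(f), ready(f)}
3. push(f,c)  →  {at(c,c), at(c,f), at(f,f), holds(c), inpos(e), inpos(f), linked(d), ready(f)}
optimal plan length = 3; 3 ≤ 4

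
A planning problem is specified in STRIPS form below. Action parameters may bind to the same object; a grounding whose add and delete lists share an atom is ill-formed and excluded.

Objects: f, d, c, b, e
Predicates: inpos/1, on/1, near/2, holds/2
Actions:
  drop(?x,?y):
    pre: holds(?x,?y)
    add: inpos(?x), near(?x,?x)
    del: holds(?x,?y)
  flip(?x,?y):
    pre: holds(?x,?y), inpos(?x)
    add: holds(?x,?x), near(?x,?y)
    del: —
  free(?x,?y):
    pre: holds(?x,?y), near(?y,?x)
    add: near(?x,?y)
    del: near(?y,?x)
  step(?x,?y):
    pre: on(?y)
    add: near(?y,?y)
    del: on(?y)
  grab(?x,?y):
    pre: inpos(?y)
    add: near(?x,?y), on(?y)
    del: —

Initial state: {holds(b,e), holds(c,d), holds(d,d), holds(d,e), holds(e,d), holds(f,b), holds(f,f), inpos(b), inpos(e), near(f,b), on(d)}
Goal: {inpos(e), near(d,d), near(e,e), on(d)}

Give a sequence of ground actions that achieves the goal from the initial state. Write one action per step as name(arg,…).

1. drop(d,d)  →  {holds(b,e), holds(c,d), holds(d,e), holds(e,d), holds(f,b), holds(f,f), inpos(b), inpos(d), inpos(e), near(d,d), near(f,b), on(d)}
2. drop(e,d)  →  {holds(b,e), holds(c,d), holds(d,e), holds(f,b), holds(f,f), inpos(b), inpos(d), inpos(e), near(d,d), near(e,e), near(f,b), on(d)}

drop(d,d); drop(e,d)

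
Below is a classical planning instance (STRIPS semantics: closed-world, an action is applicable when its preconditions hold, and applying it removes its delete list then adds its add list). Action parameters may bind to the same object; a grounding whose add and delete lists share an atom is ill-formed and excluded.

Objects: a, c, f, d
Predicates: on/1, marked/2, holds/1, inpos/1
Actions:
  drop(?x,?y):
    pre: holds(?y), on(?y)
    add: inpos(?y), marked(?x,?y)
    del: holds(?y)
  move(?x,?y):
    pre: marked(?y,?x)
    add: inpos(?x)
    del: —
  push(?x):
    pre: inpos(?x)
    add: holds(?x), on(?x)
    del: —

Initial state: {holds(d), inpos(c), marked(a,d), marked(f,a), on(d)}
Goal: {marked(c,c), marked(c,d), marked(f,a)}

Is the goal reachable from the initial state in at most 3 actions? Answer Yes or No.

Yes

1. drop(c,d)  →  {inpos(c), inpos(d), marked(a,d), marked(c,d), marked(f,a), on(d)}
2. push(c)  →  {holds(c), inpos(c), inpos(d), marked(a,d), marked(c,d), marked(f,a), on(c), on(d)}
3. drop(c,c)  →  {inpos(c), inpos(d), marked(a,d), marked(c,c), marked(c,d), marked(f,a), on(c), on(d)}
optimal plan length = 3; 3 ≤ 3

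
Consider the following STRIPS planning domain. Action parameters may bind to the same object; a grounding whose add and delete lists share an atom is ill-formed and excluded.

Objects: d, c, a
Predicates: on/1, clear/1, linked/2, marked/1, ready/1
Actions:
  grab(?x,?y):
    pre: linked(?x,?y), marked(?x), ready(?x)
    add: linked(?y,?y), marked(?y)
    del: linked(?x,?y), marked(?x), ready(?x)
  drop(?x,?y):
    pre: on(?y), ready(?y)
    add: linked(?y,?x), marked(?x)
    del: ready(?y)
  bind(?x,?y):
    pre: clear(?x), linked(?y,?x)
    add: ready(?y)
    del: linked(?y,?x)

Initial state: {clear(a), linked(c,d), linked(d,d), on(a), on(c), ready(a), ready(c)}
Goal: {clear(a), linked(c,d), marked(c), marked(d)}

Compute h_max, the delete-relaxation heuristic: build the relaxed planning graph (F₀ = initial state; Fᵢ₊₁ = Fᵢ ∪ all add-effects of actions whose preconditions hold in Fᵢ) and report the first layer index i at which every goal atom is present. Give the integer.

1

F0 = init (7 atoms)
F1 = F0 ∪ {linked(a,a), linked(a,c), linked(a,d), linked(c,a), linked(c,c), marked(a), marked(c), marked(d)}  (15 atoms)
goal ⊆ F1  ⇒  h_max = 1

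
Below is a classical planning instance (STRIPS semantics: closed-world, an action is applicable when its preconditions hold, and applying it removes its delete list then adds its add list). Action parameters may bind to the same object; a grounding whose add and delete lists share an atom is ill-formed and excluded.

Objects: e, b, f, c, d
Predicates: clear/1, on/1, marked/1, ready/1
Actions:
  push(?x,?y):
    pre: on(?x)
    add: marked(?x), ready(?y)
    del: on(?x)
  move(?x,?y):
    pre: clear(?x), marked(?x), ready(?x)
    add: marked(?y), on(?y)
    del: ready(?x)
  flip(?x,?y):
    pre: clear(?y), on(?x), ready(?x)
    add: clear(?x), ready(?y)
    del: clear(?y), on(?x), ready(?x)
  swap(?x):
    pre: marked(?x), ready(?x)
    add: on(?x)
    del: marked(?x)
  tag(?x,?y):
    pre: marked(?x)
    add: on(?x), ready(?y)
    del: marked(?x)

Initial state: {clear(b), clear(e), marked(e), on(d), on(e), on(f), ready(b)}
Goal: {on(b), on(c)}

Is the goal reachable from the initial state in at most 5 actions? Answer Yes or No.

Yes

1. push(e,e)  →  {clear(b), clear(e), marked(e), on(d), on(f), ready(b), ready(e)}
2. move(e,b)  →  {clear(b), clear(e), marked(b), marked(e), on(b), on(d), on(f), ready(b)}
3. move(b,c)  →  {clear(b), clear(e), marked(b), marked(c), marked(e), on(b), on(c), on(d), on(f)}
optimal plan length = 3; 3 ≤ 5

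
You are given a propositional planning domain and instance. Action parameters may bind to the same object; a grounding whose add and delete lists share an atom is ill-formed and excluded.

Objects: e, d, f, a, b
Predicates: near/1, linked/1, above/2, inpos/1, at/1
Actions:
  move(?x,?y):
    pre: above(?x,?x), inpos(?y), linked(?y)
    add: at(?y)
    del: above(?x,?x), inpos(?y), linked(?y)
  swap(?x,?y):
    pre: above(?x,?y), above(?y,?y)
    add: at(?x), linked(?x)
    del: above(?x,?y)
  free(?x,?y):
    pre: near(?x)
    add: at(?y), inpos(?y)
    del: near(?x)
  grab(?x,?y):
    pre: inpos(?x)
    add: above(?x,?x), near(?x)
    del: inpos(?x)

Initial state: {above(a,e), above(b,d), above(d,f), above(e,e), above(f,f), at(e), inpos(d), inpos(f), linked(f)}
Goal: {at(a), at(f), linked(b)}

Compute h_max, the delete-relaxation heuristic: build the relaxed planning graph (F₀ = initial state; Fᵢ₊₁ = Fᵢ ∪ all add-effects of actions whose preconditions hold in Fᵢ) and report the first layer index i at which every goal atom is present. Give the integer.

F0 = init (9 atoms)
F1 = F0 ∪ {above(d,d), at(a), at(d), at(f), linked(a), linked(d), linked(e), near(d), near(f)}  (18 atoms)
F2 = F1 ∪ {at(b), inpos(a), inpos(b), inpos(e), linked(b)}  (23 atoms)
goal ⊆ F2  ⇒  h_max = 2

2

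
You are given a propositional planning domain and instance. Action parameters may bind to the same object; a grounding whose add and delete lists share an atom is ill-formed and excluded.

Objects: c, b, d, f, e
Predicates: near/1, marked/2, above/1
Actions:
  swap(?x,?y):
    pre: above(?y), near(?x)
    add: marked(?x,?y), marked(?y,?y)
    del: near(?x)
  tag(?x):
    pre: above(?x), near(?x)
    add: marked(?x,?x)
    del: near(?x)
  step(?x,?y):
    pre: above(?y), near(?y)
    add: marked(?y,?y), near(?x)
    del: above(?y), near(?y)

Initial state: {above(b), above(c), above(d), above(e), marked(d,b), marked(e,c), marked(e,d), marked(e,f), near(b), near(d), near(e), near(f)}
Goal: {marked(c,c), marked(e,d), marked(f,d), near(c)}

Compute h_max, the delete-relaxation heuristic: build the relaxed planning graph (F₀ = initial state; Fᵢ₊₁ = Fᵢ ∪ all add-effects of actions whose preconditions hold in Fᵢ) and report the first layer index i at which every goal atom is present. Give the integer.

1

F0 = init (12 atoms)
F1 = F0 ∪ {marked(b,b), marked(b,c), marked(b,d), marked(b,e), marked(c,c), marked(d,c), marked(d,d), marked(d,e), marked(e,b), marked(e,e), marked(f,b), marked(f,c), marked(f,d), marked(f,e), near(c)}  (27 atoms)
goal ⊆ F1  ⇒  h_max = 1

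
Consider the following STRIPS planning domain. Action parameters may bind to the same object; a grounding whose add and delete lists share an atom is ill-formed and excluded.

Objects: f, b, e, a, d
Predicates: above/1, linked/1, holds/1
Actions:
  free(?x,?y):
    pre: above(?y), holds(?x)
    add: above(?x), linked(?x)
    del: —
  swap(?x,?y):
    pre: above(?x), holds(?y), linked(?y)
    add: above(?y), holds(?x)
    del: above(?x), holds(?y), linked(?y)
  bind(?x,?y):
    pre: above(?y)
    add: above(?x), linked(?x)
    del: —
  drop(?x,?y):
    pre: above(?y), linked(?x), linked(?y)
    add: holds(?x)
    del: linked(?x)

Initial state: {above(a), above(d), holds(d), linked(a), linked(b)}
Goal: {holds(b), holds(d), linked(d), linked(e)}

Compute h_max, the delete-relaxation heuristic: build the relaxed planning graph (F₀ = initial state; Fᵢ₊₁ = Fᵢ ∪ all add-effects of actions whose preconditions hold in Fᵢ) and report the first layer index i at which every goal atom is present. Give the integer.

F0 = init (5 atoms)
F1 = F0 ∪ {above(b), above(e), above(f), holds(a), holds(b), linked(d), linked(e), linked(f)}  (13 atoms)
goal ⊆ F1  ⇒  h_max = 1

1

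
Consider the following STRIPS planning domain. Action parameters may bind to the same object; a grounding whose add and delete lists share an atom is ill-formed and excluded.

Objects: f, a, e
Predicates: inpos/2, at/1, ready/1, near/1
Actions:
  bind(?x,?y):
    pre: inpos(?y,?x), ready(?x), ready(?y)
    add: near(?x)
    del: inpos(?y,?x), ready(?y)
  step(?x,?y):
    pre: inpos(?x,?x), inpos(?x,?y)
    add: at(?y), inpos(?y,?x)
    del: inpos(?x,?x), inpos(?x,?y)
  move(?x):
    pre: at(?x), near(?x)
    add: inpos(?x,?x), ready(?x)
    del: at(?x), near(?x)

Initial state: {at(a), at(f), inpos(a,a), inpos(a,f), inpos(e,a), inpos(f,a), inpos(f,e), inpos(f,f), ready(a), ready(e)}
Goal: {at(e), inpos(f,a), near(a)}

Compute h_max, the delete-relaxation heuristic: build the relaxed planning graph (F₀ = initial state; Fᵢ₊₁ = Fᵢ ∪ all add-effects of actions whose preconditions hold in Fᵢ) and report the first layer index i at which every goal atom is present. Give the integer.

F0 = init (10 atoms)
F1 = F0 ∪ {at(e), inpos(e,f), near(a)}  (13 atoms)
goal ⊆ F1  ⇒  h_max = 1

1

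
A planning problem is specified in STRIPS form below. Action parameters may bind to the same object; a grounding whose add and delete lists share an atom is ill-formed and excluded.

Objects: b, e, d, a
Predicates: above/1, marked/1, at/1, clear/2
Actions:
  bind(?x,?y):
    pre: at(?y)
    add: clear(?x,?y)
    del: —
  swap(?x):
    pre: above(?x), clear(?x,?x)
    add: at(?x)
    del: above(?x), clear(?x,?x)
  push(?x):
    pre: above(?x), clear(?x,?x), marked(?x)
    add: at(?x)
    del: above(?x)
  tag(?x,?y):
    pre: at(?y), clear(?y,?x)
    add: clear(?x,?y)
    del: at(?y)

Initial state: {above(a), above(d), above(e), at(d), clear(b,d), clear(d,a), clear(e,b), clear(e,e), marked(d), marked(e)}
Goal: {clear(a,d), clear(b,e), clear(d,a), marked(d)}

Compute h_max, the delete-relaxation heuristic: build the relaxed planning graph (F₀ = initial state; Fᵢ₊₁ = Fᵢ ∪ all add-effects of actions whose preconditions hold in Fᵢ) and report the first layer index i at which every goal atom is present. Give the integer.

F0 = init (10 atoms)
F1 = F0 ∪ {at(e), clear(a,d), clear(d,d), clear(e,d)}  (14 atoms)
F2 = F1 ∪ {clear(a,e), clear(b,e), clear(d,e)}  (17 atoms)
goal ⊆ F2  ⇒  h_max = 2

2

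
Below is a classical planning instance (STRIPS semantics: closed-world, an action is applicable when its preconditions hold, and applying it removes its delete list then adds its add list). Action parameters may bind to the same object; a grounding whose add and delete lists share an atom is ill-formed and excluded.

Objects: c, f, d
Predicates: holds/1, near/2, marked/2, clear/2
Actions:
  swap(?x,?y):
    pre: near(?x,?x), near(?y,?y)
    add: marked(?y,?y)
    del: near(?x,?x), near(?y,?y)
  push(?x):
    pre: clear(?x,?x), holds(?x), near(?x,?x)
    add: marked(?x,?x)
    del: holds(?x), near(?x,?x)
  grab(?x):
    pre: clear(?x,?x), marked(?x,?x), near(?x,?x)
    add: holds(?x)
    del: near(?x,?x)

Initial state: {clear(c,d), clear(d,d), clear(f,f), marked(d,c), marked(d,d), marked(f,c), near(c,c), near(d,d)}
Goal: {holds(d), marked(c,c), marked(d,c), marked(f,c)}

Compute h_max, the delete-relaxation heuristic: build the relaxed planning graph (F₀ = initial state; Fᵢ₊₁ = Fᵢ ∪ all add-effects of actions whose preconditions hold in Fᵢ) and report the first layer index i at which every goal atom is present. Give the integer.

F0 = init (8 atoms)
F1 = F0 ∪ {holds(d), marked(c,c)}  (10 atoms)
goal ⊆ F1  ⇒  h_max = 1

1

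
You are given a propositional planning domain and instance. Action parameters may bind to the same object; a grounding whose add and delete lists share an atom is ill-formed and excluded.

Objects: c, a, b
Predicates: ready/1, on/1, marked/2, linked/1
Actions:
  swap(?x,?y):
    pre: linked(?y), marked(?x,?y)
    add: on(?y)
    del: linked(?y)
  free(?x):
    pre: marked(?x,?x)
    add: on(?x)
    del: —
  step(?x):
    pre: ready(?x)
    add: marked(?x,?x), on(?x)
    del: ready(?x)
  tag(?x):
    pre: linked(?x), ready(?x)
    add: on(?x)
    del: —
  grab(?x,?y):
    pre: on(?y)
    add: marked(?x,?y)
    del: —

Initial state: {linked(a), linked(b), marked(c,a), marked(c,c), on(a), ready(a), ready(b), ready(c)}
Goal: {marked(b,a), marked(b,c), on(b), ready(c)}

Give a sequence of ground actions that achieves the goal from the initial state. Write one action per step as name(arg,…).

free(c); step(b); grab(b,c); grab(b,a)

1. free(c)  →  {linked(a), linked(b), marked(c,a), marked(c,c), on(a), on(c), ready(a), ready(b), ready(c)}
2. step(b)  →  {linked(a), linked(b), marked(b,b), marked(c,a), marked(c,c), on(a), on(b), on(c), ready(a), ready(c)}
3. grab(b,c)  →  {linked(a), linked(b), marked(b,b), marked(b,c), marked(c,a), marked(c,c), on(a), on(b), on(c), ready(a), ready(c)}
4. grab(b,a)  →  {linked(a), linked(b), marked(b,a), marked(b,b), marked(b,c), marked(c,a), marked(c,c), on(a), on(b), on(c), ready(a), ready(c)}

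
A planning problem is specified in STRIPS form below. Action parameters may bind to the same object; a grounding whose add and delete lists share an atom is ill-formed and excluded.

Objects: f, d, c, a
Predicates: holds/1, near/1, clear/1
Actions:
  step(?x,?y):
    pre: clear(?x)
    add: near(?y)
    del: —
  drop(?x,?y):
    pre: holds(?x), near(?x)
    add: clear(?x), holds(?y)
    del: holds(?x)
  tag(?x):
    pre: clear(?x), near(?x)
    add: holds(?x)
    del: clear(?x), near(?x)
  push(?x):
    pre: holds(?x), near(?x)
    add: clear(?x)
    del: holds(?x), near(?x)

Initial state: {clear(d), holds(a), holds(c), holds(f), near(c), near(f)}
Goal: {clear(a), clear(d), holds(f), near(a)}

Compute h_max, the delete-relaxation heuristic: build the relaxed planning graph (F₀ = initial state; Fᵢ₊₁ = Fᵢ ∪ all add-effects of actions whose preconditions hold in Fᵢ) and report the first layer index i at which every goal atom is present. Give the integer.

2

F0 = init (6 atoms)
F1 = F0 ∪ {clear(c), clear(f), holds(d), near(a), near(d)}  (11 atoms)
F2 = F1 ∪ {clear(a)}  (12 atoms)
goal ⊆ F2  ⇒  h_max = 2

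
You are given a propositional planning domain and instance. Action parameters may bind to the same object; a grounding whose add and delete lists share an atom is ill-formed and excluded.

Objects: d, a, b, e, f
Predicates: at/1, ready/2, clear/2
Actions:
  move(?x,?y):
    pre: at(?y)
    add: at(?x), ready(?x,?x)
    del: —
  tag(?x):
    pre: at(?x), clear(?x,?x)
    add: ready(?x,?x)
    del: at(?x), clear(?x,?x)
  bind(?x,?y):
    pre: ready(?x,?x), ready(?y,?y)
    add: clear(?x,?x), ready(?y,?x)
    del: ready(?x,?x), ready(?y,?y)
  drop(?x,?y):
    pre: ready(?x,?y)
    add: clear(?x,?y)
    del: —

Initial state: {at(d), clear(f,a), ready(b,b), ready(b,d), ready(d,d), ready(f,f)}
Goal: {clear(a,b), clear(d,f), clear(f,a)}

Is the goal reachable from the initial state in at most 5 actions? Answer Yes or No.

1. move(a,d)  →  {at(a), at(d), clear(f,a), ready(a,a), ready(b,b), ready(b,d), ready(d,d), ready(f,f)}
2. bind(b,a)  →  {at(a), at(d), clear(b,b), clear(f,a), ready(a,b), ready(b,d), ready(d,d), ready(f,f)}
3. bind(f,d)  →  {at(a), at(d), clear(b,b), clear(f,a), clear(f,f), ready(a,b), ready(b,d), ready(d,f)}
4. drop(d,f)  →  {at(a), at(d), clear(b,b), clear(d,f), clear(f,a), clear(f,f), ready(a,b), ready(b,d), ready(d,f)}
5. drop(a,b)  →  {at(a), at(d), clear(a,b), clear(b,b), clear(d,f), clear(f,a), clear(f,f), ready(a,b), ready(b,d), ready(d,f)}
optimal plan length = 5; 5 ≤ 5

Yes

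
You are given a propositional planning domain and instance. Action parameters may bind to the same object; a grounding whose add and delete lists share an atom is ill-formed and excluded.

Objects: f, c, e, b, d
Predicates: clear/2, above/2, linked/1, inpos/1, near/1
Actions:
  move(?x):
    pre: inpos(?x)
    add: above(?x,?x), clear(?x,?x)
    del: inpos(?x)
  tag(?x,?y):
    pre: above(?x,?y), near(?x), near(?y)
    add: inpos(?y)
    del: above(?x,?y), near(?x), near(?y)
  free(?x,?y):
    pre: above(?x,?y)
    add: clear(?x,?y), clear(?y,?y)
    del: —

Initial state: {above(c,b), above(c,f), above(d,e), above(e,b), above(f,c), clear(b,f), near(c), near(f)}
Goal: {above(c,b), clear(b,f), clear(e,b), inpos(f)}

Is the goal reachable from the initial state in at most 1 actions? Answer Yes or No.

1. tag(c,f)  →  {above(c,b), above(d,e), above(e,b), above(f,c), clear(b,f), inpos(f)}
2. free(e,b)  →  {above(c,b), above(d,e), above(e,b), above(f,c), clear(b,b), clear(b,f), clear(e,b), inpos(f)}
optimal plan length = 2; 2 > 1

No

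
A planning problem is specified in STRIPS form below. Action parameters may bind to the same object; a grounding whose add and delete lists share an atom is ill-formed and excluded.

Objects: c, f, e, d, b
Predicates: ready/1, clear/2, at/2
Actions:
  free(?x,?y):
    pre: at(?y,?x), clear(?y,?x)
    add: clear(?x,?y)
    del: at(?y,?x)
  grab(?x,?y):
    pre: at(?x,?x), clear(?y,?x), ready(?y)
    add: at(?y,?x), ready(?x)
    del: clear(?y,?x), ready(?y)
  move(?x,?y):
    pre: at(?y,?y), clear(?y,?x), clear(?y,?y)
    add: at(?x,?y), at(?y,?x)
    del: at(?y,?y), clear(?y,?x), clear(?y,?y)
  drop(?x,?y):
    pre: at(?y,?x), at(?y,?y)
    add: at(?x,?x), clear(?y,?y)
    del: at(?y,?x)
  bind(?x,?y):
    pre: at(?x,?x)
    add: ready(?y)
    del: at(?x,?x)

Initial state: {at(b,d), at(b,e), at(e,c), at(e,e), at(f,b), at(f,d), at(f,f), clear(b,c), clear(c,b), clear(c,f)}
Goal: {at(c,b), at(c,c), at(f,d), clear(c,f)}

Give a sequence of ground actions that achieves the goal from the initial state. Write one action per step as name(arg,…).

1. drop(c,e)  →  {at(b,d), at(b,e), at(c,c), at(e,e), at(f,b), at(f,d), at(f,f), clear(b,c), clear(c,b), clear(c,f), clear(e,e)}
2. drop(b,f)  →  {at(b,b), at(b,d), at(b,e), at(c,c), at(e,e), at(f,d), at(f,f), clear(b,c), clear(c,b), clear(c,f), clear(e,e), clear(f,f)}
3. drop(e,b)  →  {at(b,b), at(b,d), at(c,c), at(e,e), at(f,d), at(f,f), clear(b,b), clear(b,c), clear(c,b), clear(c,f), clear(e,e), clear(f,f)}
4. move(c,b)  →  {at(b,c), at(b,d), at(c,b), at(c,c), at(e,e), at(f,d), at(f,f), clear(c,b), clear(c,f), clear(e,e), clear(f,f)}

drop(c,e); drop(b,f); drop(e,b); move(c,b)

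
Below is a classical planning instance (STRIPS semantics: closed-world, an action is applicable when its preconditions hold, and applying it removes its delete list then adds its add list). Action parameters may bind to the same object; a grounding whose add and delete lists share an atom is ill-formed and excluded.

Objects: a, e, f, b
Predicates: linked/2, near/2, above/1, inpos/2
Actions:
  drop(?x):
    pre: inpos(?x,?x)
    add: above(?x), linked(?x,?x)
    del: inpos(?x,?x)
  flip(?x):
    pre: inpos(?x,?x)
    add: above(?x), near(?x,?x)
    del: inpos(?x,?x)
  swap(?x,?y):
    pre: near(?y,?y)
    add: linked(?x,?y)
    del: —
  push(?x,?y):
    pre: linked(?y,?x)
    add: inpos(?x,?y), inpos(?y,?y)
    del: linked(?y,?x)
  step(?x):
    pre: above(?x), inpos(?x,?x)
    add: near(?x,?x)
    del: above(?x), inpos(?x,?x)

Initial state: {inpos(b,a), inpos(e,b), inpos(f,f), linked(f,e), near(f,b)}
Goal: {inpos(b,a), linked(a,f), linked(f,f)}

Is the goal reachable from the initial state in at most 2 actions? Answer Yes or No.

1. flip(f)  →  {above(f), inpos(b,a), inpos(e,b), linked(f,e), near(f,b), near(f,f)}
2. swap(a,f)  →  {above(f), inpos(b,a), inpos(e,b), linked(a,f), linked(f,e), near(f,b), near(f,f)}
3. swap(f,f)  →  {above(f), inpos(b,a), inpos(e,b), linked(a,f), linked(f,e), linked(f,f), near(f,b), near(f,f)}
optimal plan length = 3; 3 > 2

No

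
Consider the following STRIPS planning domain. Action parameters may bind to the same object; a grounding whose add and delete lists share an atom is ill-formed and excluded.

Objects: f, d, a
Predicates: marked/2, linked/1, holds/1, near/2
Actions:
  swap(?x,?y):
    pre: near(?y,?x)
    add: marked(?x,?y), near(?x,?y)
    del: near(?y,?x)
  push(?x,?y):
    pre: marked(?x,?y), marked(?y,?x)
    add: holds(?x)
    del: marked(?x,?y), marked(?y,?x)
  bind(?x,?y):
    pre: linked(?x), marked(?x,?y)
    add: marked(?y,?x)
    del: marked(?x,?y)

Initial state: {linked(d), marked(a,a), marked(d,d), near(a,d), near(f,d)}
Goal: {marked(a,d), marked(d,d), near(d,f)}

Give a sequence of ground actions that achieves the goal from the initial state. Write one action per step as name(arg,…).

1. swap(d,f)  →  {linked(d), marked(a,a), marked(d,d), marked(d,f), near(a,d), near(d,f)}
2. swap(d,a)  →  {linked(d), marked(a,a), marked(d,a), marked(d,d), marked(d,f), near(d,a), near(d,f)}
3. swap(a,d)  →  {linked(d), marked(a,a), marked(a,d), marked(d,a), marked(d,d), marked(d,f), near(a,d), near(d,f)}

swap(d,f); swap(d,a); swap(a,d)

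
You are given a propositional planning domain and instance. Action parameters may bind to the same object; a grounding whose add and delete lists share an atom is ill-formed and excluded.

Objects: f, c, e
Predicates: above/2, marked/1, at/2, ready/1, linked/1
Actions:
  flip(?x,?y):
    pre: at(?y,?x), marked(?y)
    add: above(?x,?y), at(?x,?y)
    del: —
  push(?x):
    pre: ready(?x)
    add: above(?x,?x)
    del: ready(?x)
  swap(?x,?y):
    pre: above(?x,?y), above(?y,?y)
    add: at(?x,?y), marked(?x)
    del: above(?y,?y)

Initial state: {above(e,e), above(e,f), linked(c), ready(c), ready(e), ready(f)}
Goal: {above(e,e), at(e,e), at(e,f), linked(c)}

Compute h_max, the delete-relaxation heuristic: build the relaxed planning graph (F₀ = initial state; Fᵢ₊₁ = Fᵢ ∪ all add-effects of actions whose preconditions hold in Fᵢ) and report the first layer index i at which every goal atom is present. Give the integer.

F0 = init (6 atoms)
F1 = F0 ∪ {above(c,c), above(f,f), at(e,e), marked(e)}  (10 atoms)
F2 = F1 ∪ {at(c,c), at(e,f), at(f,f), marked(c), marked(f)}  (15 atoms)
goal ⊆ F2  ⇒  h_max = 2

2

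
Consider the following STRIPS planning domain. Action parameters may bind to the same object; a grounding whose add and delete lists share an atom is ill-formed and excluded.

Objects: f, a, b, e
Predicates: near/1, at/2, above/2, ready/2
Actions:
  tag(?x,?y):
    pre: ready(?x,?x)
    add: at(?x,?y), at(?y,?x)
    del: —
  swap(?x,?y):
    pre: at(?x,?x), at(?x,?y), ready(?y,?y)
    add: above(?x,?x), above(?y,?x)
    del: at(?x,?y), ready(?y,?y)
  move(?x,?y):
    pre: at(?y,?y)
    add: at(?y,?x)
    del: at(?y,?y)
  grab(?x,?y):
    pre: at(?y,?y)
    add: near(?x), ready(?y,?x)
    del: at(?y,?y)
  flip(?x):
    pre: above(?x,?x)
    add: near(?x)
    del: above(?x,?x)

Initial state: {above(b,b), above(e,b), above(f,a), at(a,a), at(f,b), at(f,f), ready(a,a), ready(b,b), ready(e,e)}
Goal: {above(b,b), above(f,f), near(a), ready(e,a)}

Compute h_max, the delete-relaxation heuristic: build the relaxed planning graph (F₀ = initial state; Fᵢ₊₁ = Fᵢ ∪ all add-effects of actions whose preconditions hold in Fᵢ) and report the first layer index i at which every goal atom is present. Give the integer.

F0 = init (9 atoms)
F1 = F0 ∪ {above(a,a), above(b,f), above(f,f), at(a,b), at(a,e), at(a,f), at(b,a), at(b,b), at(b,e), at(b,f), at(e,a), at(e,b), at(e,e), at(e,f), at(f,a), at(f,e), near(a), near(b), near(e), near(f), ready(a,b), ready(a,e), ready(a,f), ready(f,a), ready(f,b), ready(f,e), ready(f,f)}  (36 atoms)
F2 = F1 ∪ {above(a,b), above(a,e), above(a,f), above(b,a), above(b,e), above(e,a), above(e,e), above(e,f), above(f,b), above(f,e), ready(b,a), ready(b,e), ready(b,f), ready(e,a), ready(e,b), ready(e,f)}  (52 atoms)
goal ⊆ F2  ⇒  h_max = 2

2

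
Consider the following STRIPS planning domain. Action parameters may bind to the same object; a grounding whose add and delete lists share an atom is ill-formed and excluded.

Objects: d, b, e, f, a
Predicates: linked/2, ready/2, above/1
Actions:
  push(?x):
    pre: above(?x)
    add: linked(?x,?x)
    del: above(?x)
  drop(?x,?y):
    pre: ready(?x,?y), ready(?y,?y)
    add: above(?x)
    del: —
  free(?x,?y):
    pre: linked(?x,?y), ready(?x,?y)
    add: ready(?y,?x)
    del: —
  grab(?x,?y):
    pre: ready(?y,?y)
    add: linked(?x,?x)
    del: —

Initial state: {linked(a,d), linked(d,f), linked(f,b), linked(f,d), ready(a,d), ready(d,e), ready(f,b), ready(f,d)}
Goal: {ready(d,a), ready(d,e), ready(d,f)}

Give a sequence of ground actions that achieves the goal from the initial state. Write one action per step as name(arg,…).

free(f,d); free(a,d)

1. free(f,d)  →  {linked(a,d), linked(d,f), linked(f,b), linked(f,d), ready(a,d), ready(d,e), ready(d,f), ready(f,b), ready(f,d)}
2. free(a,d)  →  {linked(a,d), linked(d,f), linked(f,b), linked(f,d), ready(a,d), ready(d,a), ready(d,e), ready(d,f), ready(f,b), ready(f,d)}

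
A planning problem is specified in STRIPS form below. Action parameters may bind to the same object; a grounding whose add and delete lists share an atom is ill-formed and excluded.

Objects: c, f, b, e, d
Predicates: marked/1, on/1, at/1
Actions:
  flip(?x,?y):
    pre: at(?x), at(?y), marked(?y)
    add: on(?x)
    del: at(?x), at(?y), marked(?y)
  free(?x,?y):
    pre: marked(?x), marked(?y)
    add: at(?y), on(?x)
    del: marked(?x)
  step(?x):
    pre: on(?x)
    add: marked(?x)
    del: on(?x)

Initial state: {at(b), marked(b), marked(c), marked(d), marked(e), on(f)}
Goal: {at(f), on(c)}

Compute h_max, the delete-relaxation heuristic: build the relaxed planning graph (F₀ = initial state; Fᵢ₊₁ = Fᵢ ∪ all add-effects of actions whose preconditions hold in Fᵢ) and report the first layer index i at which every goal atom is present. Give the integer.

F0 = init (6 atoms)
F1 = F0 ∪ {at(c), at(d), at(e), marked(f), on(b), on(c), on(d), on(e)}  (14 atoms)
F2 = F1 ∪ {at(f)}  (15 atoms)
goal ⊆ F2  ⇒  h_max = 2

2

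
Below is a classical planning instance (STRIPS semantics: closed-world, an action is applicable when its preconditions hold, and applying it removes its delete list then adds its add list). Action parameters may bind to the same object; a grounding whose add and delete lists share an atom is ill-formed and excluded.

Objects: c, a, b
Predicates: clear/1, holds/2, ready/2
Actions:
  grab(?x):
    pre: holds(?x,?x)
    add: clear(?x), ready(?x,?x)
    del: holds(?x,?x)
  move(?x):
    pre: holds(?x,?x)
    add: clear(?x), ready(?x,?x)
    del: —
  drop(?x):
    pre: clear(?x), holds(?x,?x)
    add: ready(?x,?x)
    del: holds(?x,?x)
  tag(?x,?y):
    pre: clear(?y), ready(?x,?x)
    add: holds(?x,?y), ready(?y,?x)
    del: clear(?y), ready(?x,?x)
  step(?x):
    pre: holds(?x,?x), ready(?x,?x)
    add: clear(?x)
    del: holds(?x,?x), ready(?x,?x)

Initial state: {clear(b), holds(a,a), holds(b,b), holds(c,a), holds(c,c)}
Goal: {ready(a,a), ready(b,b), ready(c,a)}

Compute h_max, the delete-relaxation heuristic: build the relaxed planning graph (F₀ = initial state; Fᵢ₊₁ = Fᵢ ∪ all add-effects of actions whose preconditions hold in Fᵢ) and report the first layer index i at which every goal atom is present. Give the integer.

F0 = init (5 atoms)
F1 = F0 ∪ {clear(a), clear(c), ready(a,a), ready(b,b), ready(c,c)}  (10 atoms)
F2 = F1 ∪ {holds(a,b), holds(a,c), holds(b,a), holds(b,c), holds(c,b), ready(a,b), ready(a,c), ready(b,a), ready(b,c), ready(c,a), ready(c,b)}  (21 atoms)
goal ⊆ F2  ⇒  h_max = 2

2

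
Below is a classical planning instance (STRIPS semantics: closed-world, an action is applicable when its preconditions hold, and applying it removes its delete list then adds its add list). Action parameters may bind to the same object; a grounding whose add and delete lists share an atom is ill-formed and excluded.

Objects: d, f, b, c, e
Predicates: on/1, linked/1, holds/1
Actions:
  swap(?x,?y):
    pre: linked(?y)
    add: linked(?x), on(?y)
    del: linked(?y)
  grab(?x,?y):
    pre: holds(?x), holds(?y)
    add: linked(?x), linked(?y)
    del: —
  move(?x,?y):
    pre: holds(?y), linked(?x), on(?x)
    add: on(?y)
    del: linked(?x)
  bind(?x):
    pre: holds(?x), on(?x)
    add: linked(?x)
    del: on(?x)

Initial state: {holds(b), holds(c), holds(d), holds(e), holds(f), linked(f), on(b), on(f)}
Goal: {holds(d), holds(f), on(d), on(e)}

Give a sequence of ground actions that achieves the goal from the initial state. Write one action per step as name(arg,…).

swap(d,f); swap(f,d); move(f,e)

1. swap(d,f)  →  {holds(b), holds(c), holds(d), holds(e), holds(f), linked(d), on(b), on(f)}
2. swap(f,d)  →  {holds(b), holds(c), holds(d), holds(e), holds(f), linked(f), on(b), on(d), on(f)}
3. move(f,e)  →  {holds(b), holds(c), holds(d), holds(e), holds(f), on(b), on(d), on(e), on(f)}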